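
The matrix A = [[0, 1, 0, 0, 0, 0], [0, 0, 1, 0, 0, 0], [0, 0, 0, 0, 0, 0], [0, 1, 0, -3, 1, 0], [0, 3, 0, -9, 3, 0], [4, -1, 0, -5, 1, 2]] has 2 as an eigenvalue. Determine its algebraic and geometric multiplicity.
The characteristic polynomial is x^5(x - 2), so the factor x - 2 appears with exponent 1: the algebraic multiplicity is 1.

rank(A - 2I) = 5, so the eigenspace has dimension 6 - 5 = 1: the geometric multiplicity is 1.

algebraic multiplicity 1, geometric multiplicity 1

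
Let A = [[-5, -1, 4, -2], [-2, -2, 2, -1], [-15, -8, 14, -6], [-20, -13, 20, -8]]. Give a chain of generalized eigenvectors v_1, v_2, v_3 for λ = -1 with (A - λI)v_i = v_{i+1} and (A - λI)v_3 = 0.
v_1 = [[0, 0, -1, -3]]^T, v_2 = [[2, 1, 3, 1]]^T, v_3 = [[1, 0, 1, 0]]^T

We seek v_1 ∈ ker((A + I)^3) \ ker((A + I)^2), then set v_{i+1} = (A + I) v_i.

One such chain is v_1 = [[0, 0, -1, -3]]^T, v_2 = [[2, 1, 3, 1]]^T, v_3 = [[1, 0, 1, 0]]^T. Check: (A + I) v_3 = [[0, 0, 0, 0]]^T = 0.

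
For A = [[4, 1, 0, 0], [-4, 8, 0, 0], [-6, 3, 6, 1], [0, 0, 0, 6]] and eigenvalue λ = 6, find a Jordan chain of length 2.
v_1 = [[0, 1, 1, 0]]^T, v_2 = [[1, 2, 3, 0]]^T

We seek v_1 ∈ ker((A - 6I)^2) \ ker(A - 6I), then set v_{i+1} = (A - 6I) v_i.

One such chain is v_1 = [[0, 1, 1, 0]]^T, v_2 = [[1, 2, 3, 0]]^T. Check: (A - 6I) v_2 = [[0, 0, 0, 0]]^T = 0.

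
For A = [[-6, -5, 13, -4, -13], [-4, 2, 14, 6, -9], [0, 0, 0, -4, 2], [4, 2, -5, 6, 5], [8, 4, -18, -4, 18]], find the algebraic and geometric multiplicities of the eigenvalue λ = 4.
algebraic multiplicity 5, geometric multiplicity 2

The characteristic polynomial is (x - 4)^5, so the factor x - 4 appears with exponent 5: the algebraic multiplicity is 5.

rank(A - 4I) = 3, so the eigenspace has dimension 5 - 3 = 2: the geometric multiplicity is 2.

Since 2 < 5, A is not diagonalizable.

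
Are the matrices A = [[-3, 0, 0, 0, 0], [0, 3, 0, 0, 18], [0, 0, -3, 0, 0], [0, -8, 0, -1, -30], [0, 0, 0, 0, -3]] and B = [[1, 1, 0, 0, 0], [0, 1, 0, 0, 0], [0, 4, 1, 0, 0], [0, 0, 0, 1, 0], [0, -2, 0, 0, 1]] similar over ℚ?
No.

trace(A) = -7 but trace(B) = 5. The trace is a similarity invariant, so A and B are not similar.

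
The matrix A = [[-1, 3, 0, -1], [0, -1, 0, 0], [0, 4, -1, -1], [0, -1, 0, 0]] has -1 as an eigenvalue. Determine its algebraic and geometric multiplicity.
algebraic multiplicity 3, geometric multiplicity 2

The characteristic polynomial is x(x + 1)^3, so the factor x + 1 appears with exponent 3: the algebraic multiplicity is 3.

rank(A + I) = 2, so the eigenspace has dimension 4 - 2 = 2: the geometric multiplicity is 2.

Since 2 < 3, A is not diagonalizable.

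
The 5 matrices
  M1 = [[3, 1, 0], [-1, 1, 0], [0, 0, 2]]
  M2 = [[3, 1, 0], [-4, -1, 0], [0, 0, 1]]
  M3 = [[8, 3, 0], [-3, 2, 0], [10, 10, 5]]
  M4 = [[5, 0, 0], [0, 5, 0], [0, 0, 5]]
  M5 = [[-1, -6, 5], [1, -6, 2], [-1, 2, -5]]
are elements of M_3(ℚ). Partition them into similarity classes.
5 classes: {M1}, {M2}, {M3}, {M4}, {M5}

Characteristic polynomials: χ_{M1} = (x - 2)^3, χ_{M2} = (x - 1)^3, χ_{M3} = (x - 5)^3, χ_{M4} = (x - 5)^3, χ_{M5} = (x + 4)^3.

{M1}: invariant factors x - 2, (x - 2)^2.

{M2}: invariant factors x - 1, (x - 1)^2.

{M3}: invariant factors x - 5, (x - 5)^2.

{M4}: invariant factors x - 5, x - 5, x - 5.

{M5}: invariant factors (x + 4)^3.

Matrices are similar if and only if their invariant-factor lists agree; the partition into similarity classes is {M1}, {M2}, {M3}, {M4}, {M5}.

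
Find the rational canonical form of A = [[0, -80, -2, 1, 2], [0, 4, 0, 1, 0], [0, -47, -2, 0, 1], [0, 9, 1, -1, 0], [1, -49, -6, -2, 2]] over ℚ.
The invariant factors of A (the non-unit diagonal entries of the Smith normal form of xI - A over ℚ[x]) are (x - 4)(x - 1)^3(x + 4), each dividing the next. The characteristic polynomial is their product, (x - 4)(x - 1)^3(x + 4).

The rational canonical form is the block-diagonal matrix of companion matrices C(f_i):
R = [[0, 0, 0, 0, -16], [1, 0, 0, 0, 48], [0, 1, 0, 0, -47], [0, 0, 1, 0, 13], [0, 0, 0, 1, 3]].

R = [[0, 0, 0, 0, -16], [1, 0, 0, 0, 48], [0, 1, 0, 0, -47], [0, 0, 1, 0, 13], [0, 0, 0, 1, 3]]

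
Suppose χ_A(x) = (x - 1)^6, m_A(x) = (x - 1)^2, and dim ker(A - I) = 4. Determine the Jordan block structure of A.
Jordan blocks: (1, 2), (1, 2), (1, 1), (1, 1)

λ = 1: algebraic multiplicity 6 (exponent in χ_A), largest block size 2 (exponent in m_A), 4 blocks (geometric multiplicity). These force block sizes [2, 2, 1, 1].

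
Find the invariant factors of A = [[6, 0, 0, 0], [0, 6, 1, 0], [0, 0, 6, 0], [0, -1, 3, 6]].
The Jordan structure of A has elementary divisors (x - 6)^3, (x - 6). Arranging the block sizes at each eigenvalue in decreasing order and taking row products gives the invariant factors.

Invariant factors (smallest first, each dividing the next): x - 6, (x - 6)^3.

Check: the last factor (x - 6)^3 is the minimal polynomial, and the product (x - 6)^4 is the characteristic polynomial.

x - 6, (x - 6)^3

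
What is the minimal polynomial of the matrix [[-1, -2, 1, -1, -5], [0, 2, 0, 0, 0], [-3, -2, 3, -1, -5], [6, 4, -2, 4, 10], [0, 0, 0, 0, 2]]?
m_A(x) = (x - 2)^2

The characteristic polynomial factors as (x - 2)^5. The minimal polynomial is ∏(x - λ)^{k_λ} where k_λ is the size of the largest Jordan block at λ.

For λ = 2: rank(A - 2I) = 1, and the largest Jordan block has size 2 (the smallest k with rank((A - 2I)^k) = rank((A - 2I)^(k+1))).

So m_A(x) = (x - 2)^2.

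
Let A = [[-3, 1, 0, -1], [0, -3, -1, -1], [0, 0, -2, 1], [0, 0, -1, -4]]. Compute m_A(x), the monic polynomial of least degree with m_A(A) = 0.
m_A(x) = (x + 3)^2

The characteristic polynomial factors as (x + 3)^4. The minimal polynomial is ∏(x - λ)^{k_λ} where k_λ is the size of the largest Jordan block at λ.

For λ = -3: rank(A + 3I) = 2, and the largest Jordan block has size 2 (the smallest k with rank((A + 3I)^k) = rank((A + 3I)^(k+1))).

So m_A(x) = (x + 3)^2.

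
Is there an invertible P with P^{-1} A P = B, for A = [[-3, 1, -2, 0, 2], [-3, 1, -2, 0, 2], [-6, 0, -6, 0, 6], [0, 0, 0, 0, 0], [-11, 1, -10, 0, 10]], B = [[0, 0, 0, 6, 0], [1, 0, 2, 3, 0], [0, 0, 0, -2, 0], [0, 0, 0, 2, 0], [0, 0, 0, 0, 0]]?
Two matrices over a field are similar if and only if they have the same invariant factors.

Both A and B have characteristic polynomial x^4(x - 2) and minimal polynomial x^2(x - 2). Computing further, both have invariant factors x, x, x^2(x - 2). Hence A and B are similar.

Yes.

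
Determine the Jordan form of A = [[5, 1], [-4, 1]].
J = [[3, 1], [0, 3]]

The characteristic polynomial is det(xI - A) = (x - 3)^2, so the eigenvalues are 3 (algebraic multiplicity 2).

For λ = 3: rank(A - 3I) = 1, rank((A - 3I)^2) = 0. The eigenspace has dimension 2 - 1 = 1, so there is 1 Jordan block; the rank sequence gives block sizes [2].

Assembling the blocks gives the Jordan form J above.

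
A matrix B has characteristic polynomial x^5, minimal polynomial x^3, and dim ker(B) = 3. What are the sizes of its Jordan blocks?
λ = 0: algebraic multiplicity 5 (exponent in χ_B), largest block size 3 (exponent in m_B), 3 blocks (geometric multiplicity). These force block sizes [3, 1, 1].

Jordan blocks: (0, 3), (0, 1), (0, 1)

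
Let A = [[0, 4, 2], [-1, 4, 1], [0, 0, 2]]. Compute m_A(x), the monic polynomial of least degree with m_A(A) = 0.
The characteristic polynomial factors as (x - 2)^3. The minimal polynomial is ∏(x - λ)^{k_λ} where k_λ is the size of the largest Jordan block at λ.

For λ = 2: rank(A - 2I) = 1, and the largest Jordan block has size 2 (the smallest k with rank((A - 2I)^k) = rank((A - 2I)^(k+1))).

So m_A(x) = (x - 2)^2.

m_A(x) = (x - 2)^2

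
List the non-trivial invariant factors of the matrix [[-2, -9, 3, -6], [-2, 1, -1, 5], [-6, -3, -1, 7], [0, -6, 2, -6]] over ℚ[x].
The Jordan structure of A has elementary divisors (x + 2)^2, (x + 2)^2. Arranging the block sizes at each eigenvalue in decreasing order and taking row products gives the invariant factors.

Invariant factors (smallest first, each dividing the next): (x + 2)^2, (x + 2)^2.

Check: the last factor (x + 2)^2 is the minimal polynomial, and the product (x + 2)^4 is the characteristic polynomial.

(x + 2)^2, (x + 2)^2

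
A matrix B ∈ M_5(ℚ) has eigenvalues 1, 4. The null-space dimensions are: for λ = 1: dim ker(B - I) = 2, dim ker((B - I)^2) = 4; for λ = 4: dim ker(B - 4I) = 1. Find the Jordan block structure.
λ = 1: successive nullity increments [2, 2] count blocks of size ≥ k; block sizes are [2, 2].
λ = 4: successive nullity increments [1] count blocks of size ≥ k; block sizes are [1].

Jordan blocks: (1, 2), (1, 2), (4, 1)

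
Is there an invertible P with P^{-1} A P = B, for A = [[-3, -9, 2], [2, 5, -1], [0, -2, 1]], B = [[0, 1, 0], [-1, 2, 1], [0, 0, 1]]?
Two matrices over a field are similar if and only if they have the same invariant factors.

Both A and B have characteristic polynomial (x - 1)^3 and minimal polynomial (x - 1)^3. Computing further, both have invariant factors (x - 1)^3. Hence A and B are similar.

Yes.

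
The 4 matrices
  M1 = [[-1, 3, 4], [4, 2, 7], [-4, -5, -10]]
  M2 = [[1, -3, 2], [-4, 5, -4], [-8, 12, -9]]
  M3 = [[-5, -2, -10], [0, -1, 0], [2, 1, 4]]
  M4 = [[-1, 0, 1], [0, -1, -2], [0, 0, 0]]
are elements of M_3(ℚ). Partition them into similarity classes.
Characteristic polynomials: χ_{M1} = (x + 3)^3, χ_{M2} = (x + 1)^3, χ_{M3} = x(x + 1)^2, χ_{M4} = x(x + 1)^2.

{M1}: invariant factors (x + 3)^3.

{M2}: invariant factors x + 1, (x + 1)^2.

{M3, M4}: invariant factors x + 1, x(x + 1).

Matrices are similar if and only if their invariant-factor lists agree; the partition into similarity classes is {M1}, {M2}, {M3, M4}.

3 classes: {M1}, {M2}, {M3, M4}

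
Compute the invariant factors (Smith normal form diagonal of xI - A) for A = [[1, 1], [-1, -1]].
x^2

The Jordan structure of A has elementary divisors x^2. Arranging the block sizes at each eigenvalue in decreasing order and taking row products gives the invariant factors.

Invariant factors (smallest first, each dividing the next): x^2.

Check: the last factor x^2 is the minimal polynomial, and the product x^2 is the characteristic polynomial.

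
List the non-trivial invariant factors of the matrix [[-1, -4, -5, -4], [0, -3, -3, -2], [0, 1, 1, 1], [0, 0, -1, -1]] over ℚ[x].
The Jordan structure of A has elementary divisors (x + 1)^3, (x + 1). Arranging the block sizes at each eigenvalue in decreasing order and taking row products gives the invariant factors.

Invariant factors (smallest first, each dividing the next): x + 1, (x + 1)^3.

Check: the last factor (x + 1)^3 is the minimal polynomial, and the product (x + 1)^4 is the characteristic polynomial.

x + 1, (x + 1)^3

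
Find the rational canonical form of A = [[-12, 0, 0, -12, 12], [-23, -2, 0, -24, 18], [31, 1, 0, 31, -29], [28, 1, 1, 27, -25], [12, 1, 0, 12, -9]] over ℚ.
The invariant factors of A (the non-unit diagonal entries of the Smith normal form of xI - A over ℚ[x]) are (x - 2)(x - 1)(x + 2)(x^2 - 3x - 3), each dividing the next. The characteristic polynomial is their product, (x - 2)(x - 1)(x + 2)(x^2 - 3x - 3).

The rational canonical form is the block-diagonal matrix of companion matrices C(f_i):
R = [[0, 0, 0, 0, 12], [1, 0, 0, 0, 0], [0, 1, 0, 0, -19], [0, 0, 1, 0, 4], [0, 0, 0, 1, 4]].

Note the characteristic polynomial does not split into linear factors over ℚ, so A has no Jordan form over ℚ; the rational canonical form exists over any field.

R = [[0, 0, 0, 0, 12], [1, 0, 0, 0, 0], [0, 1, 0, 0, -19], [0, 0, 1, 0, 4], [0, 0, 0, 1, 4]]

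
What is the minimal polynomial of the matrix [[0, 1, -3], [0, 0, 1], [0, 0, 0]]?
The characteristic polynomial factors as x^3. The minimal polynomial is ∏(x - λ)^{k_λ} where k_λ is the size of the largest Jordan block at λ.

For λ = 0: rank(A) = 2, and the largest Jordan block has size 3 (the smallest k with rank(A^k) = rank(A^(k+1))).

So m_A(x) = x^3.

m_A(x) = x^3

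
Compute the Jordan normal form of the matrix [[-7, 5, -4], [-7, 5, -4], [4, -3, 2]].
The characteristic polynomial is det(xI - A) = x^3, so the eigenvalues are 0 (algebraic multiplicity 3).

For λ = 0: rank(A) = 2, rank(A^2) = 1, rank(A^3) = 0. The eigenspace has dimension 3 - 2 = 1, so there is 1 Jordan block; the rank sequence gives block sizes [3].

Assembling the blocks gives the Jordan form J above.

J = [[0, 1, 0], [0, 0, 1], [0, 0, 0]]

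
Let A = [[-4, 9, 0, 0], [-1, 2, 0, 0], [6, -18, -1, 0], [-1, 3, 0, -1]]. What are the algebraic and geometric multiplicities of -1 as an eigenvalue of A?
The characteristic polynomial is (x + 1)^4, so the factor x + 1 appears with exponent 4: the algebraic multiplicity is 4.

rank(A + I) = 1, so the eigenspace has dimension 4 - 1 = 3: the geometric multiplicity is 3.

Since 3 < 4, A is not diagonalizable.

algebraic multiplicity 4, geometric multiplicity 3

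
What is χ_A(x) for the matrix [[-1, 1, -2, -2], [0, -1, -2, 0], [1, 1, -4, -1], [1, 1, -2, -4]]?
χ_A(x) = (x + 2)^2(x + 3)^2

xI - A = [[x + 1, -1, 2, 2], [0, x + 1, 2, 0], [-1, -1, x + 4, 1], [-1, -1, 2, x + 4]].

Expanding det(xI - A) along the first row:
det(xI - A) = + (x + 1)·det([[x + 1, 2, 0], [-1, x + 4, 1], [-1, 2, x + 4]]) - (-1)·det([[0, 2, 0], [-1, x + 4, 1], [-1, 2, x + 4]]) + (2)·det([[0, x + 1, 0], [-1, -1, 1], [-1, -1, x + 4]]) - (2)·det([[0, x + 1, 2], [-1, -1, x + 4], [-1, -1, 2]]).

Evaluating gives χ_A(x) = x^4 + 10x^3 + 37x^2 + 60x + 36 = (x + 2)^2(x + 3)^2.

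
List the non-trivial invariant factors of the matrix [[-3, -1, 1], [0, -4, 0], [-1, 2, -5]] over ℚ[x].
(x + 4)^3

The Jordan structure of A has elementary divisors (x + 4)^3. Arranging the block sizes at each eigenvalue in decreasing order and taking row products gives the invariant factors.

Invariant factors (smallest first, each dividing the next): (x + 4)^3.

Check: the last factor (x + 4)^3 is the minimal polynomial, and the product (x + 4)^3 is the characteristic polynomial.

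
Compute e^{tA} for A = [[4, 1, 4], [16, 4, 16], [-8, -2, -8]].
A has Jordan form J = [[0, 1, 0], [0, 0, 0], [0, 0, 0]] with A = PJP^{-1}, so e^{tA} = P e^{tJ} P^{-1}.

For a Jordan block J_k(λ), e^{tJ_k(λ)} = e^{λt} · (I + tN + t^2 N^2/2! + ... + t^{k-1} N^{k-1}/(k-1)!) where N is the nilpotent superdiagonal part.

Assembling the blocks and conjugating back gives the entries of e^{tA} as shown above.

e^{tA} = [[4*t + 1, t, 4*t], [16*t, 4*t + 1, 16*t], [-8*t, -2*t, 1 - 8*t]]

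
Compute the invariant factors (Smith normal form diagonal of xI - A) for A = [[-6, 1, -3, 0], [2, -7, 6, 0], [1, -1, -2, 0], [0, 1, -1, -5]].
The Jordan structure of A has elementary divisors (x + 5)^3, (x + 5). Arranging the block sizes at each eigenvalue in decreasing order and taking row products gives the invariant factors.

Invariant factors (smallest first, each dividing the next): x + 5, (x + 5)^3.

Check: the last factor (x + 5)^3 is the minimal polynomial, and the product (x + 5)^4 is the characteristic polynomial.

x + 5, (x + 5)^3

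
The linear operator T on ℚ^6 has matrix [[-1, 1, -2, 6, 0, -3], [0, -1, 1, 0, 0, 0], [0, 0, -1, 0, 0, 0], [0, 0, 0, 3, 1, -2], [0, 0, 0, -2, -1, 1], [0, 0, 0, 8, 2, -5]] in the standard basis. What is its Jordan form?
The characteristic polynomial is det(xI - A) = (x + 1)^6, so the eigenvalues are -1 (algebraic multiplicity 6).

For λ = -1: rank(A + I) = 4, rank((A + I)^2) = 2, rank((A + I)^3) = 0. The eigenspace has dimension 6 - 4 = 2, so there are 2 Jordan blocks; the rank sequence gives block sizes [3, 3].

Assembling the blocks gives the Jordan form J above.

J = [[-1, 1, 0, 0, 0, 0], [0, -1, 1, 0, 0, 0], [0, 0, -1, 0, 0, 0], [0, 0, 0, -1, 1, 0], [0, 0, 0, 0, -1, 1], [0, 0, 0, 0, 0, -1]]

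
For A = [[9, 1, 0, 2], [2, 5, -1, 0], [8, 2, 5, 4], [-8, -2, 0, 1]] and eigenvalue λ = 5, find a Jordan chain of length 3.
We seek v_1 ∈ ker((A - 5I)^3) \ ker((A - 5I)^2), then set v_{i+1} = (A - 5I) v_i.

One such chain is v_1 = [[0, -2, -1, 1]]^T, v_2 = [[0, 1, 0, 0]]^T, v_3 = [[1, 0, 2, -2]]^T. Check: (A - 5I) v_3 = [[0, 0, 0, 0]]^T = 0.

v_1 = [[0, -2, -1, 1]]^T, v_2 = [[0, 1, 0, 0]]^T, v_3 = [[1, 0, 2, -2]]^T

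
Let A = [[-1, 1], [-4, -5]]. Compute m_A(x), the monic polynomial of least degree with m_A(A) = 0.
m_A(x) = (x + 3)^2

The characteristic polynomial factors as (x + 3)^2. The minimal polynomial is ∏(x - λ)^{k_λ} where k_λ is the size of the largest Jordan block at λ.

For λ = -3: rank(A + 3I) = 1, and the largest Jordan block has size 2 (the smallest k with rank((A + 3I)^k) = rank((A + 3I)^(k+1))).

So m_A(x) = (x + 3)^2.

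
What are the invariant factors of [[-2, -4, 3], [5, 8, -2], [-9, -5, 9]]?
The Jordan structure of A has elementary divisors (x - 5)^3. Arranging the block sizes at each eigenvalue in decreasing order and taking row products gives the invariant factors.

Invariant factors (smallest first, each dividing the next): (x - 5)^3.

Check: the last factor (x - 5)^3 is the minimal polynomial, and the product (x - 5)^3 is the characteristic polynomial.

(x - 5)^3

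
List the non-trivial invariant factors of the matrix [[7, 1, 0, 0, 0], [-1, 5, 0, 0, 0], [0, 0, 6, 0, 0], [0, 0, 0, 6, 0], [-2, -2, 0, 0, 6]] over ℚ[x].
x - 6, x - 6, x - 6, (x - 6)^2

The Jordan structure of A has elementary divisors (x - 6)^2, (x - 6), (x - 6), (x - 6). Arranging the block sizes at each eigenvalue in decreasing order and taking row products gives the invariant factors.

Invariant factors (smallest first, each dividing the next): x - 6, x - 6, x - 6, (x - 6)^2.

Check: the last factor (x - 6)^2 is the minimal polynomial, and the product (x - 6)^5 is the characteristic polynomial.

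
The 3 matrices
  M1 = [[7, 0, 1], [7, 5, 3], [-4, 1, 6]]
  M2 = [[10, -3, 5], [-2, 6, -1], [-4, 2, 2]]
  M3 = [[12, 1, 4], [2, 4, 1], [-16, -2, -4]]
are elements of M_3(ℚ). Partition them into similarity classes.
2 classes: {M1, M2}, {M3}

Characteristic polynomials: χ_{M1} = (x - 6)^3, χ_{M2} = (x - 6)^3, χ_{M3} = (x - 4)^3.

{M1, M2}: invariant factors (x - 6)^3.

{M3}: invariant factors (x - 4)^3.

Matrices are similar if and only if their invariant-factor lists agree; the partition into similarity classes is {M1, M2}, {M3}.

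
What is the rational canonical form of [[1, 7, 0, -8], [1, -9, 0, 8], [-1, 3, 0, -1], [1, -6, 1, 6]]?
The invariant factors of A (the non-unit diagonal entries of the Smith normal form of xI - A over ℚ[x]) are (x^2 + x - 4)^2, each dividing the next. The characteristic polynomial is their product, (x^2 + x - 4)^2.

The rational canonical form is the block-diagonal matrix of companion matrices C(f_i):
R = [[0, 0, 0, -16], [1, 0, 0, 8], [0, 1, 0, 7], [0, 0, 1, -2]].

Note the characteristic polynomial does not split into linear factors over ℚ, so A has no Jordan form over ℚ; the rational canonical form exists over any field.

R = [[0, 0, 0, -16], [1, 0, 0, 8], [0, 1, 0, 7], [0, 0, 1, -2]]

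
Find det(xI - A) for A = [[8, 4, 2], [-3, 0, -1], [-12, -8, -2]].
χ_A(x) = (x - 2)^3

xI - A = [[x - 8, -4, -2], [3, x, 1], [12, 8, x + 2]].

Expanding det(xI - A) along the first row:
det(xI - A) = + (x - 8)·det([[x, 1], [8, x + 2]]) - (-4)·det([[3, 1], [12, x + 2]]) + (-2)·det([[3, x], [12, 8]]).

Evaluating gives χ_A(x) = x^3 - 6x^2 + 12x - 8 = (x - 2)^3.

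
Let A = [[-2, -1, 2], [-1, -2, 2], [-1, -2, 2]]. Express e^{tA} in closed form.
e^{tA} = [[(1 - t)*e^{-t}, (t - 2*e^{t} + 2)*e^{-t}, 2 - 2*e^{-t}], [-t*e^{-t}, (t - 2*e^{t} + 3)*e^{-t}, 2 - 2*e^{-t}], [-t*e^{-t}, (t - 3*e^{t} + 3)*e^{-t}, 3 - 2*e^{-t}]]

A has Jordan form J = [[-1, 1, 0], [0, -1, 0], [0, 0, 0]] with A = PJP^{-1}, so e^{tA} = P e^{tJ} P^{-1}.

For a Jordan block J_k(λ), e^{tJ_k(λ)} = e^{λt} · (I + tN + t^2 N^2/2! + ... + t^{k-1} N^{k-1}/(k-1)!) where N is the nilpotent superdiagonal part.

Assembling the blocks and conjugating back gives the entries of e^{tA} as shown above.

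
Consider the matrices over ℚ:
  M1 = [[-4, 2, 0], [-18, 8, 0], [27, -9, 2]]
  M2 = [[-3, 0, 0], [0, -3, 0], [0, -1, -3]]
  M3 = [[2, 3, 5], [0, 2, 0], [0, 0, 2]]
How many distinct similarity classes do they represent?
Characteristic polynomials: χ_{M1} = (x - 2)^3, χ_{M2} = (x + 3)^3, χ_{M3} = (x - 2)^3.

{M1, M3}: invariant factors x - 2, (x - 2)^2.

{M2}: invariant factors x + 3, (x + 3)^2.

Matrices are similar if and only if their invariant-factor lists agree; the partition into similarity classes is {M1, M3}, {M2}.

2 classes: {M1, M3}, {M2}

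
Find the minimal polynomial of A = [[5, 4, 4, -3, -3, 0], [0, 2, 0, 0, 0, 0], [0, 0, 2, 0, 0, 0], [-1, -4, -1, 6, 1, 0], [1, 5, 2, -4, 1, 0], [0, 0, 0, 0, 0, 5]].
The characteristic polynomial factors as (x - 5)^3(x - 2)^3. The minimal polynomial is ∏(x - λ)^{k_λ} where k_λ is the size of the largest Jordan block at λ.

For λ = 2: rank(A - 2I) = 4, and the largest Jordan block has size 2 (the smallest k with rank((A - 2I)^k) = rank((A - 2I)^(k+1))).
For λ = 5: rank(A - 5I) = 4, and the largest Jordan block has size 2 (the smallest k with rank((A - 5I)^k) = rank((A - 5I)^(k+1))).

So m_A(x) = (x - 5)^2(x - 2)^2.

m_A(x) = (x - 5)^2(x - 2)^2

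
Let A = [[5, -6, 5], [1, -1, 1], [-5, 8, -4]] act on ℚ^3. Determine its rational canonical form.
R = [[0, 0, 1], [1, 0, -2], [0, 1, 0]]

The invariant factors of A (the non-unit diagonal entries of the Smith normal form of xI - A over ℚ[x]) are x^3 + 2x - 1, each dividing the next. The characteristic polynomial is their product, x^3 + 2x - 1.

The rational canonical form is the block-diagonal matrix of companion matrices C(f_i):
R = [[0, 0, 1], [1, 0, -2], [0, 1, 0]].

Note the characteristic polynomial does not split into linear factors over ℚ, so A has no Jordan form over ℚ; the rational canonical form exists over any field.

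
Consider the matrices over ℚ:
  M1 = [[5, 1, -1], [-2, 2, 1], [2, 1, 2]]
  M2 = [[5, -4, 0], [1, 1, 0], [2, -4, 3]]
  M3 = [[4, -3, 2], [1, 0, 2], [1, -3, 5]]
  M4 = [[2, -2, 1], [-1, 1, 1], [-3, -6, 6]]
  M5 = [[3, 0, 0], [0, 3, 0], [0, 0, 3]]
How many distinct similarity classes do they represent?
2 classes: {M1, M2, M3, M4}, {M5}

Characteristic polynomials: χ_{M1} = (x - 3)^3, χ_{M2} = (x - 3)^3, χ_{M3} = (x - 3)^3, χ_{M4} = (x - 3)^3, χ_{M5} = (x - 3)^3.

{M1, M2, M3, M4}: invariant factors x - 3, (x - 3)^2.

{M5}: invariant factors x - 3, x - 3, x - 3.

Matrices are similar if and only if their invariant-factor lists agree; the partition into similarity classes is {M1, M2, M3, M4}, {M5}.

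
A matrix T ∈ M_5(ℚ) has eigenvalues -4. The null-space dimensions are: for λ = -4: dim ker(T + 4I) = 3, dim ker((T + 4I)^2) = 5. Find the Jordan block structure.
λ = -4: successive nullity increments [3, 2] count blocks of size ≥ k; block sizes are [2, 2, 1].

Jordan blocks: (-4, 2), (-4, 2), (-4, 1)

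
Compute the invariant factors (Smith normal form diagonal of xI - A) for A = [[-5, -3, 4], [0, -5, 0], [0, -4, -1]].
(x + 1)(x + 5)^2

The Jordan structure of A has elementary divisors (x + 5)^2, (x + 1). Arranging the block sizes at each eigenvalue in decreasing order and taking row products gives the invariant factors.

Invariant factors (smallest first, each dividing the next): (x + 1)(x + 5)^2.

Check: the last factor (x + 1)(x + 5)^2 is the minimal polynomial, and the product (x + 1)(x + 5)^2 is the characteristic polynomial.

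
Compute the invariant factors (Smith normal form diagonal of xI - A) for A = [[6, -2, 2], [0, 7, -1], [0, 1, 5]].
x - 6, (x - 6)^2

The Jordan structure of A has elementary divisors (x - 6)^2, (x - 6). Arranging the block sizes at each eigenvalue in decreasing order and taking row products gives the invariant factors.

Invariant factors (smallest first, each dividing the next): x - 6, (x - 6)^2.

Check: the last factor (x - 6)^2 is the minimal polynomial, and the product (x - 6)^3 is the characteristic polynomial.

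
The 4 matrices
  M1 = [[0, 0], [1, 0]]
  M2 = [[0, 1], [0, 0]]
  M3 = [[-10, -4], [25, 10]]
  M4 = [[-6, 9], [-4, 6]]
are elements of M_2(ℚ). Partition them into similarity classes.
1 class: {M1, M2, M3, M4}

Characteristic polynomials: χ_{M1} = x^2, χ_{M2} = x^2, χ_{M3} = x^2, χ_{M4} = x^2.

{M1, M2, M3, M4}: invariant factors x^2.

Matrices are similar if and only if their invariant-factor lists agree; the partition into similarity classes is {M1, M2, M3, M4}.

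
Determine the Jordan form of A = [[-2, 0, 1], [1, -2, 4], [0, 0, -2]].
The characteristic polynomial is det(xI - A) = (x + 2)^3, so the eigenvalues are -2 (algebraic multiplicity 3).

For λ = -2: rank(A + 2I) = 2, rank((A + 2I)^2) = 1, rank((A + 2I)^3) = 0. The eigenspace has dimension 3 - 2 = 1, so there is 1 Jordan block; the rank sequence gives block sizes [3].

Assembling the blocks gives the Jordan form J above.

J = [[-2, 1, 0], [0, -2, 1], [0, 0, -2]]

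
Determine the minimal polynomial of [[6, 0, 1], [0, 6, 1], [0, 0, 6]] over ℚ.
The characteristic polynomial factors as (x - 6)^3. The minimal polynomial is ∏(x - λ)^{k_λ} where k_λ is the size of the largest Jordan block at λ.

For λ = 6: rank(A - 6I) = 1, and the largest Jordan block has size 2 (the smallest k with rank((A - 6I)^k) = rank((A - 6I)^(k+1))).

So m_A(x) = (x - 6)^2.

m_A(x) = (x - 6)^2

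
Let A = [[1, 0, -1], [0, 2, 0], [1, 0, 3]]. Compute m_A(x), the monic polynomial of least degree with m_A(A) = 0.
m_A(x) = (x - 2)^2

The characteristic polynomial factors as (x - 2)^3. The minimal polynomial is ∏(x - λ)^{k_λ} where k_λ is the size of the largest Jordan block at λ.

For λ = 2: rank(A - 2I) = 1, and the largest Jordan block has size 2 (the smallest k with rank((A - 2I)^k) = rank((A - 2I)^(k+1))).

So m_A(x) = (x - 2)^2.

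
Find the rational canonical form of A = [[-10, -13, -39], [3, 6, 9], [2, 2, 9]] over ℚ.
The invariant factors of A (the non-unit diagonal entries of the Smith normal form of xI - A over ℚ[x]) are x - 3, (x - 3)(x + 1), each dividing the next. The characteristic polynomial is their product, (x - 3)^2(x + 1).

The rational canonical form is the block-diagonal matrix of companion matrices C(f_i):
R = [[3, 0, 0], [0, 0, 3], [0, 1, 2]].

R = [[3, 0, 0], [0, 0, 3], [0, 1, 2]]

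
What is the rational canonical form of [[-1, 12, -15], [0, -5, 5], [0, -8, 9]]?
The invariant factors of A (the non-unit diagonal entries of the Smith normal form of xI - A over ℚ[x]) are x + 1, (x - 5)(x + 1), each dividing the next. The characteristic polynomial is their product, (x - 5)(x + 1)^2.

The rational canonical form is the block-diagonal matrix of companion matrices C(f_i):
R = [[-1, 0, 0], [0, 0, 5], [0, 1, 4]].

R = [[-1, 0, 0], [0, 0, 5], [0, 1, 4]]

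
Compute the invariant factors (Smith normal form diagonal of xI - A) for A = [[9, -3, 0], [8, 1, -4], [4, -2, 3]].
The Jordan structure of A has elementary divisors (x - 3), (x - 5)^2. Arranging the block sizes at each eigenvalue in decreasing order and taking row products gives the invariant factors.

Invariant factors (smallest first, each dividing the next): (x - 5)^2(x - 3).

Check: the last factor (x - 5)^2(x - 3) is the minimal polynomial, and the product (x - 5)^2(x - 3) is the characteristic polynomial.

(x - 5)^2(x - 3)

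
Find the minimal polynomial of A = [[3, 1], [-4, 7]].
m_A(x) = (x - 5)^2

The characteristic polynomial factors as (x - 5)^2. The minimal polynomial is ∏(x - λ)^{k_λ} where k_λ is the size of the largest Jordan block at λ.

For λ = 5: rank(A - 5I) = 1, and the largest Jordan block has size 2 (the smallest k with rank((A - 5I)^k) = rank((A - 5I)^(k+1))).

So m_A(x) = (x - 5)^2.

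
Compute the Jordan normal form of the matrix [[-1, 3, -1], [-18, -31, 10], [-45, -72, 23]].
The characteristic polynomial is det(xI - A) = (x + 1)(x + 4)^2, so the eigenvalues are -4 (algebraic multiplicity 2), -1 (algebraic multiplicity 1).

For λ = -4: rank(A + 4I) = 2, rank((A + 4I)^2) = 1. The eigenspace has dimension 3 - 2 = 1, so there is 1 Jordan block; the rank sequence gives block sizes [2].

For λ = -1: algebraic multiplicity 1 gives one 1×1 block.

Assembling the blocks gives the Jordan form J above.

J = [[-4, 1, 0], [0, -4, 0], [0, 0, -1]]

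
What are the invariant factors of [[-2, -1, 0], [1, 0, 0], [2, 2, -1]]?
The Jordan structure of A has elementary divisors (x + 1)^2, (x + 1). Arranging the block sizes at each eigenvalue in decreasing order and taking row products gives the invariant factors.

Invariant factors (smallest first, each dividing the next): x + 1, (x + 1)^2.

Check: the last factor (x + 1)^2 is the minimal polynomial, and the product (x + 1)^3 is the characteristic polynomial.

x + 1, (x + 1)^2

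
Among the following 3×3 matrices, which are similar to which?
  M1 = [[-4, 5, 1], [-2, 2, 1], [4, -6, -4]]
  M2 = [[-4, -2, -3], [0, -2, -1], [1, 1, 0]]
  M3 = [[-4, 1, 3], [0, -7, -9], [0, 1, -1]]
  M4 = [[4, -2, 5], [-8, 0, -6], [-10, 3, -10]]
Characteristic polynomials: χ_{M1} = (x + 2)^3, χ_{M2} = (x + 2)^3, χ_{M3} = (x + 4)^3, χ_{M4} = (x + 2)^3.

{M1, M2, M4}: invariant factors (x + 2)^3.

{M3}: invariant factors x + 4, (x + 4)^2.

Matrices are similar if and only if their invariant-factor lists agree; the partition into similarity classes is {M1, M2, M4}, {M3}.

2 classes: {M1, M2, M4}, {M3}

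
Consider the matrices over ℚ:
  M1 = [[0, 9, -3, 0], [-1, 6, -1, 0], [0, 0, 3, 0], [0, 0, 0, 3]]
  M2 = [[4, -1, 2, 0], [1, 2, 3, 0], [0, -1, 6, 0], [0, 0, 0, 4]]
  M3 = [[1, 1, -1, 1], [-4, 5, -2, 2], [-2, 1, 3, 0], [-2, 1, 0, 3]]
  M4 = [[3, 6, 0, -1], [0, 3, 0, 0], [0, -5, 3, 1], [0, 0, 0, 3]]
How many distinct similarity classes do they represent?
Characteristic polynomials: χ_{M1} = (x - 3)^4, χ_{M2} = (x - 4)^4, χ_{M3} = (x - 3)^4, χ_{M4} = (x - 3)^4.

{M1}: invariant factors x - 3, x - 3, (x - 3)^2.

{M2}: invariant factors x - 4, (x - 4)^3.

{M3, M4}: invariant factors (x - 3)^2, (x - 3)^2.

Matrices are similar if and only if their invariant-factor lists agree; the partition into similarity classes is {M1}, {M2}, {M3, M4}.

3 classes: {M1}, {M2}, {M3, M4}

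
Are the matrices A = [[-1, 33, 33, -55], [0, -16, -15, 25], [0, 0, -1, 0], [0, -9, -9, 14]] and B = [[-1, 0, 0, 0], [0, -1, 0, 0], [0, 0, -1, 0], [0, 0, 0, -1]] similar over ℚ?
Both have characteristic polynomial (x + 1)^4, but the minimal polynomial of A is (x + 1)^2 while the minimal polynomial of B is x + 1. The minimal polynomial is a similarity invariant, so A and B are not similar.

No.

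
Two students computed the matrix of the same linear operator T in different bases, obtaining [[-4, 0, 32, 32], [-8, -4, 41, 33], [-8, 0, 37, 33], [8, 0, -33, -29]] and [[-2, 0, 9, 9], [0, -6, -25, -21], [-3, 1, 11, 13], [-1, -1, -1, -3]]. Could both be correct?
No.

Both have characteristic polynomial (x - 4)^2(x + 4)^2, but the minimal polynomial of A is (x - 4)^2(x + 4) while the minimal polynomial of B is (x - 4)^2(x + 4)^2. The minimal polynomial is a similarity invariant, so A and B are not similar.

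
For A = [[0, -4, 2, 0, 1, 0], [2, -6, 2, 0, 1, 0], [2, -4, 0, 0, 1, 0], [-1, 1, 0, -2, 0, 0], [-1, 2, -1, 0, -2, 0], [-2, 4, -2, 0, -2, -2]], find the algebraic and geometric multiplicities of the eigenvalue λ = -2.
The characteristic polynomial is (x + 2)^6, so the factor x + 2 appears with exponent 6: the algebraic multiplicity is 6.

rank(A + 2I) = 3, so the eigenspace has dimension 6 - 3 = 3: the geometric multiplicity is 3.

Since 3 < 6, A is not diagonalizable.

algebraic multiplicity 6, geometric multiplicity 3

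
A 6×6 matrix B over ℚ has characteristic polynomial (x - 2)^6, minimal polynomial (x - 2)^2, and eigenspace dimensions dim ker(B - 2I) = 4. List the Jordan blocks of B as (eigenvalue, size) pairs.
λ = 2: algebraic multiplicity 6 (exponent in χ_B), largest block size 2 (exponent in m_B), 4 blocks (geometric multiplicity). These force block sizes [2, 2, 1, 1].

Jordan blocks: (2, 2), (2, 2), (2, 1), (2, 1)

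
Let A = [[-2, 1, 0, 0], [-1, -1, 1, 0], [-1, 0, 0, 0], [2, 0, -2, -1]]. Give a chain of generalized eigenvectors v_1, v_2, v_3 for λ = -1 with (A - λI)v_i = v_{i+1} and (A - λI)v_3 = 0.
We seek v_1 ∈ ker((A + I)^3) \ ker((A + I)^2), then set v_{i+1} = (A + I) v_i.

One such chain is v_1 = [[0, 0, 1, -2]]^T, v_2 = [[0, 1, 1, -2]]^T, v_3 = [[1, 1, 1, -2]]^T. Check: (A + I) v_3 = [[0, 0, 0, 0]]^T = 0.

v_1 = [[0, 0, 1, -2]]^T, v_2 = [[0, 1, 1, -2]]^T, v_3 = [[1, 1, 1, -2]]^T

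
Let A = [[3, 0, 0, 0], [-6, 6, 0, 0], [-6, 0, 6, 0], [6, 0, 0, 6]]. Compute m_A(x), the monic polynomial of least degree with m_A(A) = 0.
The characteristic polynomial factors as (x - 6)^3(x - 3). The minimal polynomial is ∏(x - λ)^{k_λ} where k_λ is the size of the largest Jordan block at λ.

For λ = 3: rank(A - 3I) = 3, and the largest Jordan block has size 1 (the smallest k with rank((A - 3I)^k) = rank((A - 3I)^(k+1))).
For λ = 6: rank(A - 6I) = 1, and the largest Jordan block has size 1 (the smallest k with rank((A - 6I)^k) = rank((A - 6I)^(k+1))).

So m_A(x) = (x - 6)(x - 3).

m_A(x) = (x - 6)(x - 3)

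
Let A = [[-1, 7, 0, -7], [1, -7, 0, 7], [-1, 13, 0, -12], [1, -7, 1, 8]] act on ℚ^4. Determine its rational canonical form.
The invariant factors of A (the non-unit diagonal entries of the Smith normal form of xI - A over ℚ[x]) are x(x^3 + 4x - 2), each dividing the next. The characteristic polynomial is their product, x(x^3 + 4x - 2).

The rational canonical form is the block-diagonal matrix of companion matrices C(f_i):
R = [[0, 0, 0, 0], [1, 0, 0, 2], [0, 1, 0, -4], [0, 0, 1, 0]].

Note the characteristic polynomial does not split into linear factors over ℚ, so A has no Jordan form over ℚ; the rational canonical form exists over any field.

R = [[0, 0, 0, 0], [1, 0, 0, 2], [0, 1, 0, -4], [0, 0, 1, 0]]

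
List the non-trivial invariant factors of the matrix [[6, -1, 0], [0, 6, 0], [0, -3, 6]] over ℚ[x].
The Jordan structure of A has elementary divisors (x - 6)^2, (x - 6). Arranging the block sizes at each eigenvalue in decreasing order and taking row products gives the invariant factors.

Invariant factors (smallest first, each dividing the next): x - 6, (x - 6)^2.

Check: the last factor (x - 6)^2 is the minimal polynomial, and the product (x - 6)^3 is the characteristic polynomial.

x - 6, (x - 6)^2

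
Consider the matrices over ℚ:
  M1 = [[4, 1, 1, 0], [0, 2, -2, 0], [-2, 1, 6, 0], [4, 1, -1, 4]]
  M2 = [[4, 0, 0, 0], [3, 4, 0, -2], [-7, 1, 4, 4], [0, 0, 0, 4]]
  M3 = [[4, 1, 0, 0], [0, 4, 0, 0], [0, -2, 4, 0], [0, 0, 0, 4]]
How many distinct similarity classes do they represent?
Characteristic polynomials: χ_{M1} = (x - 4)^4, χ_{M2} = (x - 4)^4, χ_{M3} = (x - 4)^4.

{M1, M2}: invariant factors x - 4, (x - 4)^3.

{M3}: invariant factors x - 4, x - 4, (x - 4)^2.

Matrices are similar if and only if their invariant-factor lists agree; the partition into similarity classes is {M1, M2}, {M3}.

2 classes: {M1, M2}, {M3}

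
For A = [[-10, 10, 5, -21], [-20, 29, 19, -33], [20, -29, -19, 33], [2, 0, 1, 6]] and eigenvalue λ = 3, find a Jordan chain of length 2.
v_1 = [[-1, -3, 3, 0]]^T, v_2 = [[-2, -1, 1, 1]]^T

We seek v_1 ∈ ker((A - 3I)^2) \ ker(A - 3I), then set v_{i+1} = (A - 3I) v_i.

One such chain is v_1 = [[-1, -3, 3, 0]]^T, v_2 = [[-2, -1, 1, 1]]^T. Check: (A - 3I) v_2 = [[0, 0, 0, 0]]^T = 0.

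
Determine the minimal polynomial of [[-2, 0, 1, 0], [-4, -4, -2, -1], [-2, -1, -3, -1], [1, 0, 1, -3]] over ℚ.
The characteristic polynomial factors as (x + 3)^4. The minimal polynomial is ∏(x - λ)^{k_λ} where k_λ is the size of the largest Jordan block at λ.

For λ = -3: rank(A + 3I) = 2, and the largest Jordan block has size 3 (the smallest k with rank((A + 3I)^k) = rank((A + 3I)^(k+1))).

So m_A(x) = (x + 3)^3.

m_A(x) = (x + 3)^3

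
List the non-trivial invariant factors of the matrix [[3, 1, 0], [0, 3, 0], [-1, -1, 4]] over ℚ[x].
(x - 4)(x - 3)^2

The Jordan structure of A has elementary divisors (x - 3)^2, (x - 4). Arranging the block sizes at each eigenvalue in decreasing order and taking row products gives the invariant factors.

Invariant factors (smallest first, each dividing the next): (x - 4)(x - 3)^2.

Check: the last factor (x - 4)(x - 3)^2 is the minimal polynomial, and the product (x - 4)(x - 3)^2 is the characteristic polynomial.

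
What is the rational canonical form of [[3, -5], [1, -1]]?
The invariant factors of A (the non-unit diagonal entries of the Smith normal form of xI - A over ℚ[x]) are x^2 - 2x + 2, each dividing the next. The characteristic polynomial is their product, x^2 - 2x + 2.

The rational canonical form is the block-diagonal matrix of companion matrices C(f_i):
R = [[0, -2], [1, 2]].

Note the characteristic polynomial does not split into linear factors over ℚ, so A has no Jordan form over ℚ; the rational canonical form exists over any field.

R = [[0, -2], [1, 2]]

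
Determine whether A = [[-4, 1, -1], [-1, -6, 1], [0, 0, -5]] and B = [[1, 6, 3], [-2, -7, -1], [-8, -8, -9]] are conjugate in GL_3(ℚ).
Yes.

Two matrices over a field are similar if and only if they have the same invariant factors.

Both A and B have characteristic polynomial (x + 5)^3 and minimal polynomial (x + 5)^2. Computing further, both have invariant factors x + 5, (x + 5)^2. Hence A and B are similar.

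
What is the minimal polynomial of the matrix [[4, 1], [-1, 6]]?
m_A(x) = (x - 5)^2

The characteristic polynomial factors as (x - 5)^2. The minimal polynomial is ∏(x - λ)^{k_λ} where k_λ is the size of the largest Jordan block at λ.

For λ = 5: rank(A - 5I) = 1, and the largest Jordan block has size 2 (the smallest k with rank((A - 5I)^k) = rank((A - 5I)^(k+1))).

So m_A(x) = (x - 5)^2.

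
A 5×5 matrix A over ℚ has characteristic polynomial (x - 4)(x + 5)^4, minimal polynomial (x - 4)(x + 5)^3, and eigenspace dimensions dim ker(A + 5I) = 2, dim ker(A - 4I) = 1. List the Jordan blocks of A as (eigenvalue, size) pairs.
λ = -5: algebraic multiplicity 4 (exponent in χ_A), largest block size 3 (exponent in m_A), 2 blocks (geometric multiplicity). These force block sizes [3, 1].
λ = 4: algebraic multiplicity 1 (exponent in χ_A), largest block size 1 (exponent in m_A), 1 block (geometric multiplicity). This forces block sizes [1].

Jordan blocks: (-5, 3), (-5, 1), (4, 1)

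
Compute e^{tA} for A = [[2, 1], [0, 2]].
A has Jordan form J = [[2, 1], [0, 2]] with A = PJP^{-1}, so e^{tA} = P e^{tJ} P^{-1}.

For a Jordan block J_k(λ), e^{tJ_k(λ)} = e^{λt} · (I + tN + t^2 N^2/2! + ... + t^{k-1} N^{k-1}/(k-1)!) where N is the nilpotent superdiagonal part.

Assembling the blocks and conjugating back gives the entries of e^{tA} as shown above.

e^{tA} = [[e^{2*t}, t*e^{2*t}], [0, e^{2*t}]]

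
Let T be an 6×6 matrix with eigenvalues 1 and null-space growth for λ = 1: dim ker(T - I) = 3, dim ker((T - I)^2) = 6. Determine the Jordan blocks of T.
λ = 1: successive nullity increments [3, 3] count blocks of size ≥ k; block sizes are [2, 2, 2].

Jordan blocks: (1, 2), (1, 2), (1, 2)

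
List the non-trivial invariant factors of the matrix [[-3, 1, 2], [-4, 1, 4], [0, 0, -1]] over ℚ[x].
The Jordan structure of A has elementary divisors (x + 1)^2, (x + 1). Arranging the block sizes at each eigenvalue in decreasing order and taking row products gives the invariant factors.

Invariant factors (smallest first, each dividing the next): x + 1, (x + 1)^2.

Check: the last factor (x + 1)^2 is the minimal polynomial, and the product (x + 1)^3 is the characteristic polynomial.

x + 1, (x + 1)^2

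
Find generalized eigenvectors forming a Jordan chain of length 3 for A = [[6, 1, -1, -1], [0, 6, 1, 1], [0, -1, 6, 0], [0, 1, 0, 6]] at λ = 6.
We seek v_1 ∈ ker((A - 6I)^3) \ ker((A - 6I)^2), then set v_{i+1} = (A - 6I) v_i.

One such chain is v_1 = [[-2, 0, 2, -1]]^T, v_2 = [[-1, 1, 0, 0]]^T, v_3 = [[1, 0, -1, 1]]^T. Check: (A - 6I) v_3 = [[0, 0, 0, 0]]^T = 0.

v_1 = [[-2, 0, 2, -1]]^T, v_2 = [[-1, 1, 0, 0]]^T, v_3 = [[1, 0, -1, 1]]^T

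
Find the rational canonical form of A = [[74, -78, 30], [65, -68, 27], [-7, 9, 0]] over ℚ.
R = [[0, 0, 30], [1, 0, -5], [0, 1, 6]]

The invariant factors of A (the non-unit diagonal entries of the Smith normal form of xI - A over ℚ[x]) are (x - 6)(x^2 + 5), each dividing the next. The characteristic polynomial is their product, (x - 6)(x^2 + 5).

The rational canonical form is the block-diagonal matrix of companion matrices C(f_i):
R = [[0, 0, 30], [1, 0, -5], [0, 1, 6]].

Note the characteristic polynomial does not split into linear factors over ℚ, so A has no Jordan form over ℚ; the rational canonical form exists over any field.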